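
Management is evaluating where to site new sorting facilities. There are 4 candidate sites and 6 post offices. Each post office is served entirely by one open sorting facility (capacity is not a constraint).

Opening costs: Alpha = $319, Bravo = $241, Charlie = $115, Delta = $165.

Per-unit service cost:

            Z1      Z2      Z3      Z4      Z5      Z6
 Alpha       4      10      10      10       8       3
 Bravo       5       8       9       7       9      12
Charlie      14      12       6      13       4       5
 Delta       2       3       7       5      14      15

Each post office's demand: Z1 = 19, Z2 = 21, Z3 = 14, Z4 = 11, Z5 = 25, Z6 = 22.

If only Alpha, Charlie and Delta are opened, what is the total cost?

Total cost: 1005

Each post office is assigned to its cheapest site among the open ones.
{Alpha, Charlie, Delta}: Z1→Delta 2·19=38, Z2→Delta 3·21=63, Z3→Charlie 6·14=84, Z4→Delta 5·11=55, Z5→Charlie 4·25=100, Z6→Alpha 3·22=66. Service 406; fixed 599; total 1005.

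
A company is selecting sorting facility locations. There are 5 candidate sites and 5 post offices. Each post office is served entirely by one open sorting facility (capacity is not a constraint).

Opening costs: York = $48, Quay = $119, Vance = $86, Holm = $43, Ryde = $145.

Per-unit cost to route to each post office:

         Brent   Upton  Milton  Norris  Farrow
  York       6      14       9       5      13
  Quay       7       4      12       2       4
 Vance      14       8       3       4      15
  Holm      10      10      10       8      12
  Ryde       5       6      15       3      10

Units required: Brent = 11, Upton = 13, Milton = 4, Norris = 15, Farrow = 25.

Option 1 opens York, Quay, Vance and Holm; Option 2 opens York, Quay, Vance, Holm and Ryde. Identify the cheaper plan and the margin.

Option 1: {York, Quay, Vance, Holm}: Brent→York 6·11=66, Upton→Quay 4·13=52, Milton→Vance 3·4=12, Norris→Quay 2·15=30, Farrow→Quay 4·25=100. Service 260; fixed 296; total 556.
Option 2: {York, Quay, Vance, Holm, Ryde}: Brent→Ryde 5·11=55, Upton→Quay 4·13=52, Milton→Vance 3·4=12, Norris→Quay 2·15=30, Farrow→Quay 4·25=100. Service 249; fixed 441; total 690.
Difference: |556 − 690| = 134.

Option 1 is cheaper by 134.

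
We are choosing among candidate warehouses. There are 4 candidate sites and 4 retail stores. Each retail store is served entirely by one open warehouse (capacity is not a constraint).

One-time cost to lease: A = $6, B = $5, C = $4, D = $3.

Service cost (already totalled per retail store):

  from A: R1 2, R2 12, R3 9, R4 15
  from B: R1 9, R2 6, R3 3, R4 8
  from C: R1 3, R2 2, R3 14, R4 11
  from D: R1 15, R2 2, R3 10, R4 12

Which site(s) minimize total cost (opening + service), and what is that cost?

For any fixed open set, each retail store goes to its cheapest open site; total = fixed + service.
{B, C}: R1→C 3, R2→C 2, R3→B 3, R4→B 8. Service 16; fixed 9; total 25.
{B, C, D}: service 16 + fixed 12 = 28
{A, B, D}: service 15 + fixed 14 = 29
{A, B, C, D}: R1→A 2, R2→C 2, R3→B 3, R4→B 8. Service 15; fixed 18; total 33.
No other subset beats 25.

Open B and C; minimum total cost 25.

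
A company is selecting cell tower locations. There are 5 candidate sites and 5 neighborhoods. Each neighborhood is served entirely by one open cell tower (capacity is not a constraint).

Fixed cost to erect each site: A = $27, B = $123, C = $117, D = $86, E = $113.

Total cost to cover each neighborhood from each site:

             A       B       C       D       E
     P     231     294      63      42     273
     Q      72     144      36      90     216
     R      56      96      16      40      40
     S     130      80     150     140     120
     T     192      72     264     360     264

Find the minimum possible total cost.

For any fixed open set, each neighborhood goes to its cheapest open site; total = fixed + service.
{B, C}: P→C 63, Q→C 36, R→C 16, S→B 80, T→B 72. Service 267; fixed 240; total 507.
{B, D}: P→D 42, Q→D 90, R→D 40, S→B 80, T→B 72. Service 324; fixed 209; total 533.
{A, B, C}: service 267 + fixed 267 = 534
{A, B, C, D, E}: service 246 + fixed 466 = 712
No other subset beats 507.

Minimum total cost: 507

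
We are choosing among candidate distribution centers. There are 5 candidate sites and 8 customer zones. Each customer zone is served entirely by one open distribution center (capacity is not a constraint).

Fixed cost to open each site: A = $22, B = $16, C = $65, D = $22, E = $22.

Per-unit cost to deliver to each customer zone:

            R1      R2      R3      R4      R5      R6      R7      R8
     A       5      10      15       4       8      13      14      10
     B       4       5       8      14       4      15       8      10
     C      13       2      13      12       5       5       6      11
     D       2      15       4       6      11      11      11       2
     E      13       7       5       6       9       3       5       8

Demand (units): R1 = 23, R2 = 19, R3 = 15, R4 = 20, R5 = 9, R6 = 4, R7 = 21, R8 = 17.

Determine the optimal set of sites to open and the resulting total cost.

For any fixed open set, each customer zone goes to its cheapest open site; total = fixed + service.
{A, B, D, E}: R1→D 2·23=46, R2→B 5·19=95, R3→D 4·15=60, R4→A 4·20=80, R5→B 4·9=36, R6→E 3·4=12, R7→E 5·21=105, R8→D 2·17=34. Service 468; fixed 82; total 550.
{A, C, D, E}: service 420 + fixed 131 = 551
{A, B, C, D, E}: service 411 + fixed 147 = 558
{B}: service 1021 + fixed 16 = 1037
No other subset beats 550.

Open A, B, D and E; minimum total cost 550.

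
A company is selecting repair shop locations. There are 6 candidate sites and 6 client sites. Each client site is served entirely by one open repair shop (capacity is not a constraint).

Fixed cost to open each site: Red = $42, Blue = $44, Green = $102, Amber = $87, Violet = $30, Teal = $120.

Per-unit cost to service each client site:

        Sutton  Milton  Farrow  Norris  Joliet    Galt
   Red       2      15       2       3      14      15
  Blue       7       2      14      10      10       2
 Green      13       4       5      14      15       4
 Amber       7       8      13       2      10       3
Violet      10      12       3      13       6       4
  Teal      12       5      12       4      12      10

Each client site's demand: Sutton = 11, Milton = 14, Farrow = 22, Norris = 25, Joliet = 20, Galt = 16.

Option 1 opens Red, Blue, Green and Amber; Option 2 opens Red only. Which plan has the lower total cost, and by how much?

Option 1: {Red, Blue, Green, Amber}: Sutton→Red 2·11=22, Milton→Blue 2·14=28, Farrow→Red 2·22=44, Norris→Amber 2·25=50, Joliet→Blue 10·20=200, Galt→Blue 2·16=32. Service 376; fixed 275; total 651.
Option 2: {Red}: Sutton→Red 2·11=22, Milton→Red 15·14=210, Farrow→Red 2·22=44, Norris→Red 3·25=75, Joliet→Red 14·20=280, Galt→Red 15·16=240. Service 871; fixed 42; total 913.
Difference: |651 − 913| = 262.

Option 1 is cheaper by 262.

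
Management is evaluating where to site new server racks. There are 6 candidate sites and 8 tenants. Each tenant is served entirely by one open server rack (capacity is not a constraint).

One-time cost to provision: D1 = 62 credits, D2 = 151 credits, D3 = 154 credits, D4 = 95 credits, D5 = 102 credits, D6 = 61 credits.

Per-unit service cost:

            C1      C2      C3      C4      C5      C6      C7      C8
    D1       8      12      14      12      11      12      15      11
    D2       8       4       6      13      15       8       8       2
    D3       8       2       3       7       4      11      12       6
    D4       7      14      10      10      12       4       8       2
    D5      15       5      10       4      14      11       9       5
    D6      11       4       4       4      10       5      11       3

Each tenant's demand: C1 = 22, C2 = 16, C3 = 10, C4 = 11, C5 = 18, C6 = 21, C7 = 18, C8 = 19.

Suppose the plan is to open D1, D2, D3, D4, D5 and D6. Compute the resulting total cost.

Total cost: 1223

Each tenant is assigned to its cheapest site among the open ones.
{D1, D2, D3, D4, D5, D6}: C1→D4 7·22=154, C2→D3 2·16=32, C3→D3 3·10=30, C4→D5 4·11=44, C5→D3 4·18=72, C6→D4 4·21=84, C7→D2 8·18=144, C8→D2 2·19=38. Service 598; fixed 625; total 1223.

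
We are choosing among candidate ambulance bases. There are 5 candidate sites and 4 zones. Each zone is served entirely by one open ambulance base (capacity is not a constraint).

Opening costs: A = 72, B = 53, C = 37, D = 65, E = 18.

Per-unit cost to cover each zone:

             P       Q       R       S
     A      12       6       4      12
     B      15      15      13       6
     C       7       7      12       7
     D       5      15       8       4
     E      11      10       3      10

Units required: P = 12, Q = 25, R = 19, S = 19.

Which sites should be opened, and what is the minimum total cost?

For any fixed open set, each zone goes to its cheapest open site; total = fixed + service.
{C, D, E}: P→D 5·12=60, Q→C 7·25=175, R→E 3·19=57, S→D 4·19=76. Service 368; fixed 120; total 488.
{A, D, E}: service 343 + fixed 155 = 498
{A, D}: service 362 + fixed 137 = 499
{A, B, C, D, E}: service 343 + fixed 245 = 588
No other subset beats 488.

Open C, D and E; minimum total cost 488.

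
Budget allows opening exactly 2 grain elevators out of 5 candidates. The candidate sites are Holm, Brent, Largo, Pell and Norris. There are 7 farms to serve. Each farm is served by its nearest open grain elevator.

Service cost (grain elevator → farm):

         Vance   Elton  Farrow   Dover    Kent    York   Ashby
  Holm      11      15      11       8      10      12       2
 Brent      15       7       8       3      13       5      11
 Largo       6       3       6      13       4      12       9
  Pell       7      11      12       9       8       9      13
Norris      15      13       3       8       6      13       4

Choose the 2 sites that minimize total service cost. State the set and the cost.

Choose Brent and Largo; total service cost 36.

With exactly 2 open, each farm uses its cheapest among the chosen.
{Brent, Largo}: Vance→Largo 6, Elton→Largo 3, Farrow→Largo 6, Dover→Brent 3, Kent→Largo 4, York→Brent 5, Ashby→Largo 9. Service cost 36.
{Largo, Norris}: service cost 40
{Holm, Largo}: service cost 41
Among all 10 size-2 choices, {Brent, Largo} is lowest.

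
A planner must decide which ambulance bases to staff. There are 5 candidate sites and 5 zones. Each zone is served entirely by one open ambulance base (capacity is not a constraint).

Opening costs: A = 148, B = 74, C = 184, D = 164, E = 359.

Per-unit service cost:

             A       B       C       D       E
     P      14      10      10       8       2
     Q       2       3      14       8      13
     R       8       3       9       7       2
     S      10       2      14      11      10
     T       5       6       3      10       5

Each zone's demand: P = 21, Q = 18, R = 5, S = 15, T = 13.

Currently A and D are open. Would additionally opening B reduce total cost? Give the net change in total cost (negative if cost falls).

Current service cost with {A, D}: 454.
Adding B: each zone re-picks its cheapest; new service cost 314, saving 140.
Extra fixed cost: 74. Net change = 74 − 140 = -66.
(Totals: 766 → 700.)

Yes — net change −66 (cost falls by 66).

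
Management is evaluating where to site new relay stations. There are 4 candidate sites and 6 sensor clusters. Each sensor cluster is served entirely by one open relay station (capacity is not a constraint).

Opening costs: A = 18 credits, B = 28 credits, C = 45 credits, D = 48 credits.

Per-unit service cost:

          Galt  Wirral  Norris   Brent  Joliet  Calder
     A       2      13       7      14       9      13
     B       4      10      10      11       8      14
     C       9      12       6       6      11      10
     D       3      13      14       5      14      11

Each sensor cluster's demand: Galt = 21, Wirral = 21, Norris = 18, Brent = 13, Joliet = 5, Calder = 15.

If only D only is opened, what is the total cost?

Total cost: 936

Each sensor cluster is assigned to its cheapest site among the open ones.
{D}: Galt→D 3·21=63, Wirral→D 13·21=273, Norris→D 14·18=252, Brent→D 5·13=65, Joliet→D 14·5=70, Calder→D 11·15=165. Service 888; fixed 48; total 936.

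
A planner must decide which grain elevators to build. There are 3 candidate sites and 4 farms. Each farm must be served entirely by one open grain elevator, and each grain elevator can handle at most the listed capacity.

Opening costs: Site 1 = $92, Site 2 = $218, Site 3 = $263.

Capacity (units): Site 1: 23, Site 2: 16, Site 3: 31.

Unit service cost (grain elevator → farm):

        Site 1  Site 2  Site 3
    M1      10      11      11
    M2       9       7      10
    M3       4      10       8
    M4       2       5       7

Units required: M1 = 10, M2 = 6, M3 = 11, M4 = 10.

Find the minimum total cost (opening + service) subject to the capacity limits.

Minimum total cost: 526

Open {Site 1, Site 2}: M1→Site 2 11·10=110, M2→Site 2 7·6=42, M3→Site 1 4·11=44, M4→Site 1 2·10=20.
Loads: Site 1 carries 21/23, Site 2 carries 16/16. Service 216; fixed 310; total 526.
Next best feasible plan costs 546.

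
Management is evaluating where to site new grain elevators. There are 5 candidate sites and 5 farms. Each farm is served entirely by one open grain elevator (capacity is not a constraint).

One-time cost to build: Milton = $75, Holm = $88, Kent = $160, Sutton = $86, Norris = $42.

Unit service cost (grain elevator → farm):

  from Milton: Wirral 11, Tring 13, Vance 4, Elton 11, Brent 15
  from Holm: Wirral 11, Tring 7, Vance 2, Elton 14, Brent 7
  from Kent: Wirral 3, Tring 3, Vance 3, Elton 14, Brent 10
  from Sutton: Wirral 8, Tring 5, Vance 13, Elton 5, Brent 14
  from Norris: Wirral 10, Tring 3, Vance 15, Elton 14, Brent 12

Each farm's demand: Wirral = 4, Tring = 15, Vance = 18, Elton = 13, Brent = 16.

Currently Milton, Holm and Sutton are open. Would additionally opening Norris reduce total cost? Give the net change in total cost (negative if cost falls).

Current service cost with {Milton, Holm, Sutton}: 320.
Adding Norris: each farm re-picks its cheapest; new service cost 290, saving 30.
Extra fixed cost: 42. Net change = 42 − 30 = 12.
(Totals: 569 → 581.)

No — net change +12 (cost rises by 12).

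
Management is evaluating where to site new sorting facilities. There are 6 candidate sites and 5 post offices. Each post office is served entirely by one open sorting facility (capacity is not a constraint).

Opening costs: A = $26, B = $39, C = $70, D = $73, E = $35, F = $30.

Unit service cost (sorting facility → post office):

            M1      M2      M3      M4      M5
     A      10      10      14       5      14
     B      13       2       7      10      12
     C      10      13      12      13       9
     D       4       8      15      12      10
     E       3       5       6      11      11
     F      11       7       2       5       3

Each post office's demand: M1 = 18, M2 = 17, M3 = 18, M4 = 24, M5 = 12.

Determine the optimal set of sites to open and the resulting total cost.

Open B, E and F; minimum total cost 384.

For any fixed open set, each post office goes to its cheapest open site; total = fixed + service.
{B, E, F}: M1→E 3·18=54, M2→B 2·17=34, M3→F 2·18=36, M4→F 5·24=120, M5→F 3·12=36. Service 280; fixed 104; total 384.
{E, F}: service 331 + fixed 65 = 396
{A, B, E, F}: service 280 + fixed 130 = 410
{A, B, C, D, E, F}: service 280 + fixed 273 = 553
No other subset beats 384.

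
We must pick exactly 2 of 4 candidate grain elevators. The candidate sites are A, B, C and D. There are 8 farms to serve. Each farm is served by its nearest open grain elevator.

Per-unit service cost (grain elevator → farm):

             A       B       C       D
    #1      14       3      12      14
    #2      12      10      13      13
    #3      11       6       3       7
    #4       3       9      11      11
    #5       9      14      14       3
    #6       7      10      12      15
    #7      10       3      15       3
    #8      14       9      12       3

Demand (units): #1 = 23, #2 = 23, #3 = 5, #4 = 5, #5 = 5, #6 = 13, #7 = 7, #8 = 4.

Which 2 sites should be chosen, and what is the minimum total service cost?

With exactly 2 open, each farm uses its cheapest among the chosen.
{A, B}: #1→B 3·23=69, #2→B 10·23=230, #3→B 6·5=30, #4→A 3·5=15, #5→A 9·5=45, #6→A 7·13=91, #7→B 3·7=21, #8→B 9·4=36. Service cost 537.
{B, D}: service cost 552
{B, C}: service cost 616
Among all 6 size-2 choices, {A, B} is lowest.

Choose A and B; total service cost 537.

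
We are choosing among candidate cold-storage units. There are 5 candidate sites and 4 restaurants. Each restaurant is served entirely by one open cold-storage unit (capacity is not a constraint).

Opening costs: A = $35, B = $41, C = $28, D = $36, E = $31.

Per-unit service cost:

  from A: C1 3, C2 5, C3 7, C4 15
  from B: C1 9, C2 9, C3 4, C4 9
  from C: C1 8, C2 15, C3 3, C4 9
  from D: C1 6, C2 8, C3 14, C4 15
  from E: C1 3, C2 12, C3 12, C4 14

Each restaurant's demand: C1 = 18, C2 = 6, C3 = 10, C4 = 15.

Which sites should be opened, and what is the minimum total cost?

For any fixed open set, each restaurant goes to its cheapest open site; total = fixed + service.
{A, C}: C1→A 3·18=54, C2→A 5·6=30, C3→C 3·10=30, C4→C 9·15=135. Service 249; fixed 63; total 312.
{A, B}: C1→A 3·18=54, C2→A 5·6=30, C3→B 4·10=40, C4→B 9·15=135. Service 259; fixed 76; total 335.
{A, C, E}: C1→A 3·18=54, C2→A 5·6=30, C3→C 3·10=30, C4→C 9·15=135. Service 249; fixed 94; total 343.
{A, B, C, D, E}: C1→A 3·18=54, C2→A 5·6=30, C3→C 3·10=30, C4→B 9·15=135. Service 249; fixed 171; total 420.
No other subset beats 312.

Open A and C; minimum total cost 312.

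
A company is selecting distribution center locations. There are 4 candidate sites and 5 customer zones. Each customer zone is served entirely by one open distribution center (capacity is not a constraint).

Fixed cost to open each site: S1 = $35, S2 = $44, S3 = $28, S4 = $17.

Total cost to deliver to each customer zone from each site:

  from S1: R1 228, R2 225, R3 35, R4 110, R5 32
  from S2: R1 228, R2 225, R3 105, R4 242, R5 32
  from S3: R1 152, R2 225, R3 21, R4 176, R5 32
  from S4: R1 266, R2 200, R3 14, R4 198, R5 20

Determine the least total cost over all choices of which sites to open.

For any fixed open set, each customer zone goes to its cheapest open site; total = fixed + service.
{S1, S3, S4}: R1→S3 152, R2→S4 200, R3→S4 14, R4→S1 110, R5→S4 20. Service 496; fixed 80; total 576.
{S1, S3}: R1→S3 152, R2→S1 225, R3→S3 21, R4→S1 110, R5→S1 32. Service 540; fixed 63; total 603.
{S3, S4}: service 562 + fixed 45 = 607
{S1, S2, S3, S4}: R1→S3 152, R2→S4 200, R3→S4 14, R4→S1 110, R5→S4 20. Service 496; fixed 124; total 620.
No other subset beats 576.

Minimum total cost: 576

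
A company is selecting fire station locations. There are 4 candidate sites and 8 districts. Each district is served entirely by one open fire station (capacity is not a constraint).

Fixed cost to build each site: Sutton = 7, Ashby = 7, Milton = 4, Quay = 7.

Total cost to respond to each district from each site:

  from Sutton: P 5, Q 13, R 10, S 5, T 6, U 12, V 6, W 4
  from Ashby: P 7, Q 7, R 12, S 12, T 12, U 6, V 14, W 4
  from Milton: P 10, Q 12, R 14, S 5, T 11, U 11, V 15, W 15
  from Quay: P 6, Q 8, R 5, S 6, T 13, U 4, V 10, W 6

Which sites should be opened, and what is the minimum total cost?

Open Sutton and Quay; minimum total cost 57.

For any fixed open set, each district goes to its cheapest open site; total = fixed + service.
{Sutton, Quay}: P→Sutton 5, Q→Quay 8, R→Quay 5, S→Sutton 5, T→Sutton 6, U→Quay 4, V→Sutton 6, W→Sutton 4. Service 43; fixed 14; total 57.
{Sutton, Milton, Quay}: service 43 + fixed 18 = 61
{Sutton, Ashby}: P→Sutton 5, Q→Ashby 7, R→Sutton 10, S→Sutton 5, T→Sutton 6, U→Ashby 6, V→Sutton 6, W→Sutton 4. Service 49; fixed 14; total 63.
{Sutton, Ashby, Milton, Quay}: service 42 + fixed 25 = 67
No other subset beats 57.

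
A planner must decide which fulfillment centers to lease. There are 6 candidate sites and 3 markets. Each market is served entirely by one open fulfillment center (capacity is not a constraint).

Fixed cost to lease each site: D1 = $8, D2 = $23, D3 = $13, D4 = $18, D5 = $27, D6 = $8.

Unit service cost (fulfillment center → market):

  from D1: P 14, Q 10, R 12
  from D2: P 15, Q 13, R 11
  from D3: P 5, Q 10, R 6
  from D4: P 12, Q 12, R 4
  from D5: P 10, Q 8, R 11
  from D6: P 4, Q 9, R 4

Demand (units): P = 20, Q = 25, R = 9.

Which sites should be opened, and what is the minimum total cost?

Open D6 only; minimum total cost 349.

For any fixed open set, each market goes to its cheapest open site; total = fixed + service.
{D6}: P→D6 4·20=80, Q→D6 9·25=225, R→D6 4·9=36. Service 341; fixed 8; total 349.
{D5, D6}: service 316 + fixed 35 = 351
{D1, D6}: P→D6 4·20=80, Q→D6 9·25=225, R→D6 4·9=36. Service 341; fixed 16; total 357.
{D1, D2, D3, D4, D5, D6}: service 316 + fixed 97 = 413
No other subset beats 349.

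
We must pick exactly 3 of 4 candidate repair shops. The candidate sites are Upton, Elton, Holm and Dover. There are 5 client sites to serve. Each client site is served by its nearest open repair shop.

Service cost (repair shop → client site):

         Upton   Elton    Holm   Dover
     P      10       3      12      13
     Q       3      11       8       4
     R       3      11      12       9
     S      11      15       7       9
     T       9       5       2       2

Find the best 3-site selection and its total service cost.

Choose Upton, Elton and Holm; total service cost 18.

With exactly 3 open, each client site uses its cheapest among the chosen.
{Upton, Elton, Holm}: P→Elton 3, Q→Upton 3, R→Upton 3, S→Holm 7, T→Holm 2. Service cost 18.
{Upton, Elton, Dover}: service cost 20
{Upton, Holm, Dover}: service cost 25
Among all 4 size-3 choices, {Upton, Elton, Holm} is lowest.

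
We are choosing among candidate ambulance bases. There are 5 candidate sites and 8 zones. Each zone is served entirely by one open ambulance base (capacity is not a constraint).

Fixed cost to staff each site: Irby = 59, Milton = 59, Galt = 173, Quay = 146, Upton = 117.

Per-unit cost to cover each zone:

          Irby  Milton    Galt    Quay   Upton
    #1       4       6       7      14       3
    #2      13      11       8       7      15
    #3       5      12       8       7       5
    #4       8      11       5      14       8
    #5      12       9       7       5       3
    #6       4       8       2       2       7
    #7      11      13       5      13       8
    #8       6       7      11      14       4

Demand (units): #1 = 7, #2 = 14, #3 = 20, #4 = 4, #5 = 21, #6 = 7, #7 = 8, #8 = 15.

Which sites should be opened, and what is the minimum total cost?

For any fixed open set, each zone goes to its cheapest open site; total = fixed + service.
{Quay, Upton}: #1→Upton 3·7=21, #2→Quay 7·14=98, #3→Upton 5·20=100, #4→Upton 8·4=32, #5→Upton 3·21=63, #6→Quay 2·7=14, #7→Upton 8·8=64, #8→Upton 4·15=60. Service 452; fixed 263; total 715.
{Upton}: #1→Upton 3·7=21, #2→Upton 15·14=210, #3→Upton 5·20=100, #4→Upton 8·4=32, #5→Upton 3·21=63, #6→Upton 7·7=49, #7→Upton 8·8=64, #8→Upton 4·15=60. Service 599; fixed 117; total 716.
{Milton, Upton}: service 543 + fixed 176 = 719
{Irby, Milton, Galt, Quay, Upton}: service 416 + fixed 554 = 970
No other subset beats 715.

Open Quay and Upton; minimum total cost 715.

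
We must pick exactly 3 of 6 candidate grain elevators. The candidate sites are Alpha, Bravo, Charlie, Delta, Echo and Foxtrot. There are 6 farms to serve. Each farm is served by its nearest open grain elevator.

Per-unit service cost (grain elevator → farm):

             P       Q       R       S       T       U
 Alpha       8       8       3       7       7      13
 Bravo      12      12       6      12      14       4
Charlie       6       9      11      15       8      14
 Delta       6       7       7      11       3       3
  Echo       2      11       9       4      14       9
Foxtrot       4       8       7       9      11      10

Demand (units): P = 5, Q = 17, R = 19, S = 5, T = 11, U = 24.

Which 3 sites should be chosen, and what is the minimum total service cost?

Choose Alpha, Delta and Echo; total service cost 311.

With exactly 3 open, each farm uses its cheapest among the chosen.
{Alpha, Delta, Echo}: P→Echo 2·5=10, Q→Delta 7·17=119, R→Alpha 3·19=57, S→Echo 4·5=20, T→Delta 3·11=33, U→Delta 3·24=72. Service cost 311.
{Alpha, Delta, Foxtrot}: service cost 336
{Alpha, Bravo, Delta}: service cost 346
Among all 20 size-3 choices, {Alpha, Delta, Echo} is lowest.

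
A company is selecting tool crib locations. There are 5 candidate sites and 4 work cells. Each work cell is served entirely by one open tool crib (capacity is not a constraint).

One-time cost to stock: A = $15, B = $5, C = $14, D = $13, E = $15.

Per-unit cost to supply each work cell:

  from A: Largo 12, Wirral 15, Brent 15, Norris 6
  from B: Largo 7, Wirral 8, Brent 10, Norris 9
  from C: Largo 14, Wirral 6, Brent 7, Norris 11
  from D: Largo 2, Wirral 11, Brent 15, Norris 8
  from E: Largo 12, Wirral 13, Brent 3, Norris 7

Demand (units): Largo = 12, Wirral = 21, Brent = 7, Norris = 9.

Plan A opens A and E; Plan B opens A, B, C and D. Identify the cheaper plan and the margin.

Plan A: {A, E}: Largo→A 12·12=144, Wirral→E 13·21=273, Brent→E 3·7=21, Norris→A 6·9=54. Service 492; fixed 30; total 522.
Plan B: {A, B, C, D}: Largo→D 2·12=24, Wirral→C 6·21=126, Brent→C 7·7=49, Norris→A 6·9=54. Service 253; fixed 47; total 300.
Difference: |522 − 300| = 222.

Plan B is cheaper by 222.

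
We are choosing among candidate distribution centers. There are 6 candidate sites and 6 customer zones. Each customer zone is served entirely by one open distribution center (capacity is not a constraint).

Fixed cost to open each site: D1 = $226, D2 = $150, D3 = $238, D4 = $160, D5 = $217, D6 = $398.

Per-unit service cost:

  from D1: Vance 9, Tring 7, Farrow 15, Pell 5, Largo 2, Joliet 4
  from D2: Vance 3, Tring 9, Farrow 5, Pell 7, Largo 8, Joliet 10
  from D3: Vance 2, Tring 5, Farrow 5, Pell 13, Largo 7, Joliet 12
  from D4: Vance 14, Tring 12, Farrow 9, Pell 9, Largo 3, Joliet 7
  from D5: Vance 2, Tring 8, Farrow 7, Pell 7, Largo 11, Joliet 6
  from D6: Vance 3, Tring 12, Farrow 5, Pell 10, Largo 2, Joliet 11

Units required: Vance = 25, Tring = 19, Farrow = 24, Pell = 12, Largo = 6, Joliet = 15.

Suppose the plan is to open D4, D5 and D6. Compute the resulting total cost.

Each customer zone is assigned to its cheapest site among the open ones.
{D4, D5, D6}: Vance→D5 2·25=50, Tring→D5 8·19=152, Farrow→D6 5·24=120, Pell→D5 7·12=84, Largo→D6 2·6=12, Joliet→D5 6·15=90. Service 508; fixed 775; total 1283.

Total cost: 1283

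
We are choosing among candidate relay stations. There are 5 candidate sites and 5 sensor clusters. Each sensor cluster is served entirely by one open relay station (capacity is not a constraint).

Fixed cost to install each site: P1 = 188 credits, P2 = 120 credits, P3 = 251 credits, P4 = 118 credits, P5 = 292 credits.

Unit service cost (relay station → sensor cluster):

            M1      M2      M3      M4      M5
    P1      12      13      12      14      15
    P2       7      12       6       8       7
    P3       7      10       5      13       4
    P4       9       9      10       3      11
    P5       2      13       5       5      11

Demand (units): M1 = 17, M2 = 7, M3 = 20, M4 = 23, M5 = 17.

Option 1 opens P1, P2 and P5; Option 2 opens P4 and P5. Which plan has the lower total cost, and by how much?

Option 1: {P1, P2, P5}: M1→P5 2·17=34, M2→P2 12·7=84, M3→P5 5·20=100, M4→P5 5·23=115, M5→P2 7·17=119. Service 452; fixed 600; total 1052.
Option 2: {P4, P5}: M1→P5 2·17=34, M2→P4 9·7=63, M3→P5 5·20=100, M4→P4 3·23=69, M5→P4 11·17=187. Service 453; fixed 410; total 863.
Difference: |1052 − 863| = 189.

Option 2 is cheaper by 189.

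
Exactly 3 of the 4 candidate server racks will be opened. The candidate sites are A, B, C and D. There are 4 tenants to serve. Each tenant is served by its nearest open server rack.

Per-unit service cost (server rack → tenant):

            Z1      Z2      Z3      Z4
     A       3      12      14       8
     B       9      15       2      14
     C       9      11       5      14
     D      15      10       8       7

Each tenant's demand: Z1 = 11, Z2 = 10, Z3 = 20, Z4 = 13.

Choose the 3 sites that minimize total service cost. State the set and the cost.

Choose A, B and D; total service cost 264.

With exactly 3 open, each tenant uses its cheapest among the chosen.
{A, B, D}: Z1→A 3·11=33, Z2→D 10·10=100, Z3→B 2·20=40, Z4→D 7·13=91. Service cost 264.
{A, B, C}: service cost 287
{A, C, D}: service cost 324
Among all 4 size-3 choices, {A, B, D} is lowest.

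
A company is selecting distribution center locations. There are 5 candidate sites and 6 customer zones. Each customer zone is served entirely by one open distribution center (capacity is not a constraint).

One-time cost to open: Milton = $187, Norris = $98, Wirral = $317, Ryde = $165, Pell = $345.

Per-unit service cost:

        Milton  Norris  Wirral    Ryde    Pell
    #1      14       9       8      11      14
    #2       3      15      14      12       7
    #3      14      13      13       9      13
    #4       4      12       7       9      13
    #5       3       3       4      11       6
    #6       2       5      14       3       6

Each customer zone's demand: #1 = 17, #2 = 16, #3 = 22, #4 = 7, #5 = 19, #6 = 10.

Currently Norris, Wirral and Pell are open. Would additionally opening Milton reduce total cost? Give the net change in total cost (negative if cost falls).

Current service cost with {Norris, Wirral, Pell}: 690.
Adding Milton: each customer zone re-picks its cheapest; new service cost 575, saving 115.
Extra fixed cost: 187. Net change = 187 − 115 = 72.
(Totals: 1450 → 1522.)

No — net change +72 (cost rises by 72).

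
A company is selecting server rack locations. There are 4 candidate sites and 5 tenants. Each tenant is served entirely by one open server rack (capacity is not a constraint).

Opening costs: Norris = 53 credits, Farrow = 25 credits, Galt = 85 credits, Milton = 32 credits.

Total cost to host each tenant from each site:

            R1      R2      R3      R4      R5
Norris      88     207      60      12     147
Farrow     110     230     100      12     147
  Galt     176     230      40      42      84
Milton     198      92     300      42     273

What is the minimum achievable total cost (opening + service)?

For any fixed open set, each tenant goes to its cheapest open site; total = fixed + service.
{Farrow, Galt, Milton}: R1→Farrow 110, R2→Milton 92, R3→Galt 40, R4→Farrow 12, R5→Galt 84. Service 338; fixed 142; total 480.
{Norris, Milton}: R1→Norris 88, R2→Milton 92, R3→Norris 60, R4→Norris 12, R5→Norris 147. Service 399; fixed 85; total 484.
{Norris, Galt, Milton}: service 316 + fixed 170 = 486
{Norris, Farrow, Galt, Milton}: R1→Norris 88, R2→Milton 92, R3→Galt 40, R4→Norris 12, R5→Galt 84. Service 316; fixed 195; total 511.
No other subset beats 480.

Minimum total cost: 480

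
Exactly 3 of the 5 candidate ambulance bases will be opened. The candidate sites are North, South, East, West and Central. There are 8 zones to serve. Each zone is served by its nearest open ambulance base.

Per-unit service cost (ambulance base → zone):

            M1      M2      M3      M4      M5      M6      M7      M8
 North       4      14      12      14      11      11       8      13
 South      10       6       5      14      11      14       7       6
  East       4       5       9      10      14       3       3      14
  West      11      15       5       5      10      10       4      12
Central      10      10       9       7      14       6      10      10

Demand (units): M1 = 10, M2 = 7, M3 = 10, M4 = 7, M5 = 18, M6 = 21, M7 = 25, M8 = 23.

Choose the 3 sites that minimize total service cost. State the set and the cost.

Choose South, East and West; total service cost 616.

With exactly 3 open, each zone uses its cheapest among the chosen.
{South, East, West}: M1→East 4·10=40, M2→East 5·7=35, M3→South 5·10=50, M4→West 5·7=35, M5→West 10·18=180, M6→East 3·21=63, M7→East 3·25=75, M8→South 6·23=138. Service cost 616.
{South, East, Central}: service cost 648
{North, South, East}: service cost 669
Among all 10 size-3 choices, {South, East, West} is lowest.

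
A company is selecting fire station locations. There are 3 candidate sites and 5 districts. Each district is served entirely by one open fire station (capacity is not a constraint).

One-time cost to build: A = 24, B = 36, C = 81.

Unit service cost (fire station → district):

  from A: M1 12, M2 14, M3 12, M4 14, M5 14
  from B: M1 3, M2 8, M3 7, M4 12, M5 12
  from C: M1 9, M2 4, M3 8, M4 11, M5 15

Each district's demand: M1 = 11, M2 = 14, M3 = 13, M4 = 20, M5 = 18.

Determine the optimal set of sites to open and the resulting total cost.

For any fixed open set, each district goes to its cheapest open site; total = fixed + service.
{B}: M1→B 3·11=33, M2→B 8·14=112, M3→B 7·13=91, M4→B 12·20=240, M5→B 12·18=216. Service 692; fixed 36; total 728.
{B, C}: service 616 + fixed 117 = 733
{A, B}: service 692 + fixed 60 = 752
{A, B, C}: service 616 + fixed 141 = 757
No other subset beats 728.

Open B only; minimum total cost 728.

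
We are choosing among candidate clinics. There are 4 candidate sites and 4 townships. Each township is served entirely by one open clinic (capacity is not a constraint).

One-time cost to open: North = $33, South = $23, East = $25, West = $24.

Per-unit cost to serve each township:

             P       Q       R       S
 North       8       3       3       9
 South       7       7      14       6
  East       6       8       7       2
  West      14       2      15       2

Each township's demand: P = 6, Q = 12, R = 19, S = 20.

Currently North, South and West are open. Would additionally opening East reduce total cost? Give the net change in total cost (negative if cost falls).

No — net change +19 (cost rises by 19).

Current service cost with {North, South, West}: 163.
Adding East: each township re-picks its cheapest; new service cost 157, saving 6.
Extra fixed cost: 25. Net change = 25 − 6 = 19.
(Totals: 243 → 262.)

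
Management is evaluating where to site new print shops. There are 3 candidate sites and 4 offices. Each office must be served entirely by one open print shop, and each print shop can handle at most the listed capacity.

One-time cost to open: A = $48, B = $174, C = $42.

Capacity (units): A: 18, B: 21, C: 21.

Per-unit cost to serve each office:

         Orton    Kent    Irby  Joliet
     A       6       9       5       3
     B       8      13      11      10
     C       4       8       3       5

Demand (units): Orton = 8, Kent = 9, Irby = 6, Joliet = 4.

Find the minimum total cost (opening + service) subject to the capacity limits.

Minimum total cost: 233

Open {A, C}: Orton→C 4·8=32, Kent→A 9·9=81, Irby→C 3·6=18, Joliet→A 3·4=12.
Loads: A carries 13/18, C carries 14/21. Service 143; fixed 90; total 233.
Next best feasible plan costs 236.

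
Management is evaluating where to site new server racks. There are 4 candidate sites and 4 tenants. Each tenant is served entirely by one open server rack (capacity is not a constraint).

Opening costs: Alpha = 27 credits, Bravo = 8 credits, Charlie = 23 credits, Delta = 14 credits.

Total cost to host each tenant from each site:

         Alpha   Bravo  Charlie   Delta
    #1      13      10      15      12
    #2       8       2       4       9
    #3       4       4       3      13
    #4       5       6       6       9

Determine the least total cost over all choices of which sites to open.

For any fixed open set, each tenant goes to its cheapest open site; total = fixed + service.
{Bravo}: #1→Bravo 10, #2→Bravo 2, #3→Bravo 4, #4→Bravo 6. Service 22; fixed 8; total 30.
{Bravo, Delta}: #1→Bravo 10, #2→Bravo 2, #3→Bravo 4, #4→Bravo 6. Service 22; fixed 22; total 44.
{Charlie}: service 28 + fixed 23 = 51
{Alpha, Bravo, Charlie, Delta}: service 20 + fixed 72 = 92
No other subset beats 30.

Minimum total cost: 30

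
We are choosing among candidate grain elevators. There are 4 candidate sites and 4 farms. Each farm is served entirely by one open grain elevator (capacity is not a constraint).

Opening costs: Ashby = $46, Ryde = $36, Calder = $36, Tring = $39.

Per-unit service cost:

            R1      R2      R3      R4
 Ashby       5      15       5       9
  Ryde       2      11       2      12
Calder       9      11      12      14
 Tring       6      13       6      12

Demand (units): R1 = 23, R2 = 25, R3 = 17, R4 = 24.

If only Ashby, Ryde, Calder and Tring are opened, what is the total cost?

Each farm is assigned to its cheapest site among the open ones.
{Ashby, Ryde, Calder, Tring}: R1→Ryde 2·23=46, R2→Ryde 11·25=275, R3→Ryde 2·17=34, R4→Ashby 9·24=216. Service 571; fixed 157; total 728.

Total cost: 728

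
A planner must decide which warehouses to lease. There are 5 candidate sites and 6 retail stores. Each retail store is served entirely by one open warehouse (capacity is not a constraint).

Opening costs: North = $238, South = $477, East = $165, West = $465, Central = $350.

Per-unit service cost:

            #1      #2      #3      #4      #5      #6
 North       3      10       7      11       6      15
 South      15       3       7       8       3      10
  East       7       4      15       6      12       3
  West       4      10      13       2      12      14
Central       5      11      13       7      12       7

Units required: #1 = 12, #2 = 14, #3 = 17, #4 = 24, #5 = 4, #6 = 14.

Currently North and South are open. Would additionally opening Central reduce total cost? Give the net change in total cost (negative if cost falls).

No — net change +284 (cost rises by 284).

Current service cost with {North, South}: 541.
Adding Central: each retail store re-picks its cheapest; new service cost 475, saving 66.
Extra fixed cost: 350. Net change = 350 − 66 = 284.
(Totals: 1256 → 1540.)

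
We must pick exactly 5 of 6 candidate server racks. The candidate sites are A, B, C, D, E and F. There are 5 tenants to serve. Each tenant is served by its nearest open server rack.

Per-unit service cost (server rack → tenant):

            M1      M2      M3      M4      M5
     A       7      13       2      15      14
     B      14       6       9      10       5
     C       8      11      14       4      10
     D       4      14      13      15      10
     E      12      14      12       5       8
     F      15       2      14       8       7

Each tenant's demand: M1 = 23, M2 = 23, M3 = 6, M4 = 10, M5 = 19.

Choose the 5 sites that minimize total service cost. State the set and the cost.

Choose A, B, C, D and F; total service cost 285.

With exactly 5 open, each tenant uses its cheapest among the chosen.
{A, B, C, D, F}: M1→D 4·23=92, M2→F 2·23=46, M3→A 2·6=12, M4→C 4·10=40, M5→B 5·19=95. Service cost 285.
{A, B, D, E, F}: service cost 295
{A, C, D, E, F}: service cost 323
Among all 6 size-5 choices, {A, B, C, D, F} is lowest.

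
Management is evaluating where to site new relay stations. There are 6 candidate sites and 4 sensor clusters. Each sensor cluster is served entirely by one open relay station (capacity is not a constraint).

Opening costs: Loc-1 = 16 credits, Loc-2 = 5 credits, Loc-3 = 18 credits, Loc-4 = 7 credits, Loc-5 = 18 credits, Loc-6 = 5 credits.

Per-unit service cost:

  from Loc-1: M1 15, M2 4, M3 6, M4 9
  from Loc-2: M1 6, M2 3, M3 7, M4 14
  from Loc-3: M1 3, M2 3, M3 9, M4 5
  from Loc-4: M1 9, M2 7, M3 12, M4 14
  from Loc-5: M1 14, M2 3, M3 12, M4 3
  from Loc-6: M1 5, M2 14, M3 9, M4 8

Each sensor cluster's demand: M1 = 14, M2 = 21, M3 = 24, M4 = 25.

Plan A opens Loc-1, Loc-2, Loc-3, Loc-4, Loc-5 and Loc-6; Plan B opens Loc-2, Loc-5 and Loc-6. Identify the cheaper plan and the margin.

Plan A: {Loc-1, Loc-2, Loc-3, Loc-4, Loc-5, Loc-6}: M1→Loc-3 3·14=42, M2→Loc-2 3·21=63, M3→Loc-1 6·24=144, M4→Loc-5 3·25=75. Service 324; fixed 69; total 393.
Plan B: {Loc-2, Loc-5, Loc-6}: M1→Loc-6 5·14=70, M2→Loc-2 3·21=63, M3→Loc-2 7·24=168, M4→Loc-5 3·25=75. Service 376; fixed 28; total 404.
Difference: |393 − 404| = 11.

Plan A is cheaper by 11.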